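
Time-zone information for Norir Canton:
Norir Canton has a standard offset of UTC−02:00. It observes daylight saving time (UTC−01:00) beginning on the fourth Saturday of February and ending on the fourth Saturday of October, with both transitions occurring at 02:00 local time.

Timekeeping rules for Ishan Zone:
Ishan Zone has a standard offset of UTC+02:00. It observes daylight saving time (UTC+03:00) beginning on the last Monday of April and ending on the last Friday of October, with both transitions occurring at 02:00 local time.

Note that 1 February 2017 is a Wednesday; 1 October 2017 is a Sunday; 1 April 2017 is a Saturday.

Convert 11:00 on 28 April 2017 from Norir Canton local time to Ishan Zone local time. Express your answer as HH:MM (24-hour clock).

1 February 2017 is a Wednesday, so the first Saturday is February 4 and the fourth is February 25.
1 October 2017 is a Sunday, so the first Saturday is October 7 and the fourth is October 28.
Daylight saving runs 25 February – 28 October; 28 April 2017 is inside that window, so Norir Canton is at UTC−01:00.
11:00 Norir Canton + 1h = 12:00 UTC.
1 April 2017 is a Saturday, so Mondays fall on 3, 10, 17, 24; the last is April 24.
1 October 2017 is a Sunday, so Fridays fall on 6, 13, 20, 27; the last is October 27.
At the standard offset (UTC+02:00), 12:00 UTC + 2h = 14:00 Ishan Zone standard time.
The standard-time date in Ishan Zone, 28 April 2017, lies within the daylight-saving period (24 April – 27 October), so Ishan Zone is on daylight time, UTC+03:00.
12:00 UTC + 3h = 15:00 Ishan Zone.

15:00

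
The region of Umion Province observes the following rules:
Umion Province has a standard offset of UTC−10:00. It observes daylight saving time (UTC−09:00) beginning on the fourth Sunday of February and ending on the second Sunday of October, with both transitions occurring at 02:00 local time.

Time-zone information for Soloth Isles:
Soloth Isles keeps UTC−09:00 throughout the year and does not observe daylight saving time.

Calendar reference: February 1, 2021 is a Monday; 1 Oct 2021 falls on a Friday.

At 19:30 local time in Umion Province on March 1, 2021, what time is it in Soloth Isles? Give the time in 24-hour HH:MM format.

1 February 2021 is a Monday, so the first Sunday is February 7 and the fourth is February 28.
1 October 2021 is a Friday, so the first Sunday is October 3 and the second is October 10.
Daylight saving runs 28 February – 10 October; March 1, 2021 is inside that window, so Umion Province is at UTC−09:00.
19:30 Umion Province + 9h = 04:30 UTC (rolling into the next day, 2 March 2021).
Soloth Isles has no daylight saving, so its offset is UTC−09:00 year-round.
04:30 UTC − 9h = 19:30 Soloth Isles (rolling into the previous day, 1 March 2021).

19:30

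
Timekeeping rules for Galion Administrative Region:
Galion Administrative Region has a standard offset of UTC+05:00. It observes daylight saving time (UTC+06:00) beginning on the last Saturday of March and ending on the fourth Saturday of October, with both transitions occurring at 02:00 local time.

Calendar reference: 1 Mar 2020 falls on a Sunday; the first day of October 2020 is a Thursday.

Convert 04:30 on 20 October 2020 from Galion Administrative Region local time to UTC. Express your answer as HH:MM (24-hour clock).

1 March 2020 is a Sunday, so Saturdays fall on 7, 14, 21, 28; the last is March 28.
1 October 2020 is a Thursday, so the first Saturday is October 3 and the fourth is October 24.
20 October 2020 falls between 28 March and 24 October, so daylight saving is in effect and Galion Administrative Region is at UTC+06:00.
04:30 local − 6h = 22:30 UTC (rolling into the previous day, 19 October 2020).

22:30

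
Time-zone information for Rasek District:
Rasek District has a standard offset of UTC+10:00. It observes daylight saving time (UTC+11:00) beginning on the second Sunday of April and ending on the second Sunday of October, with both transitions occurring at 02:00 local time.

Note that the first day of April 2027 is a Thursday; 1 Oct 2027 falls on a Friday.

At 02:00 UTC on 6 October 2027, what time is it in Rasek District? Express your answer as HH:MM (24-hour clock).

13:00

1 April 2027 is a Thursday, so the first Sunday is April 4 and the second is April 11.
1 October 2027 is a Friday, so the first Sunday is October 3 and the second is October 10.
At the standard offset (UTC+10:00), 02:00 UTC + 10h = 12:00 Rasek District standard time.
The standard-time date in Rasek District, 6 October 2027, lies within the daylight-saving period (11 April – 10 October), so Rasek District is on daylight time, UTC+11:00.
02:00 UTC + 11h = 13:00 local.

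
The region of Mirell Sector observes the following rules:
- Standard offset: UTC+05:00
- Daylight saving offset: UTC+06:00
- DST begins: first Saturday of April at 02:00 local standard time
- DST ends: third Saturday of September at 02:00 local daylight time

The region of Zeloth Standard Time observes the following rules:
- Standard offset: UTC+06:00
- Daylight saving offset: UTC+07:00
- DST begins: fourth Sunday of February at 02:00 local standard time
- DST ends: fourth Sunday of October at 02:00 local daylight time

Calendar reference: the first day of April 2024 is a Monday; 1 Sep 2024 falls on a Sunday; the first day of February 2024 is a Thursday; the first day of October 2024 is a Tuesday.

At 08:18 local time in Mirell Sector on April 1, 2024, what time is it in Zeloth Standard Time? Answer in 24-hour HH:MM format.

10:18

1 April 2024 is a Monday, so the first Saturday is April 6.
1 September 2024 is a Sunday, so the first Saturday is September 7 and the third is September 21.
April 1, 2024 is outside the daylight-saving period (6 April – 21 September), so Mirell Sector is on standard time, UTC+05:00.
08:18 Mirell Sector − 5h = 03:18 UTC.
1 February 2024 is a Thursday, so the first Sunday is February 4 and the fourth is February 25.
1 October 2024 is a Tuesday, so the first Sunday is October 6 and the fourth is October 27.
At the standard offset (UTC+06:00), 03:18 UTC + 6h = 09:18 Zeloth Standard Time standard time.
Daylight saving runs 25 February – 27 October; the standard-time date in Zeloth Standard Time, April 1, 2024, is inside that window, so Zeloth Standard Time is at UTC+07:00.
03:18 UTC + 7h = 10:18 Zeloth Standard Time.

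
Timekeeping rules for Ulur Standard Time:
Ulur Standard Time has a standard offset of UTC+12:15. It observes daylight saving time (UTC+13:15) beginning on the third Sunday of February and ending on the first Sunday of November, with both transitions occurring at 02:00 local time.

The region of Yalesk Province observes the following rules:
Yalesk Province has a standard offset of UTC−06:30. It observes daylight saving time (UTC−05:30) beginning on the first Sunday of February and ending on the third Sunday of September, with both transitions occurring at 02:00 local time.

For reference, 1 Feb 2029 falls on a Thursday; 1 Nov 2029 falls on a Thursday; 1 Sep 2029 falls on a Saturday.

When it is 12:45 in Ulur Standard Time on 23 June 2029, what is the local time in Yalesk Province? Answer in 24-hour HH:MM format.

18:00

1 February 2029 is a Thursday, so the first Sunday is February 4 and the third is February 18.
1 November 2029 is a Thursday, so the first Sunday is November 4.
23 June 2029 lies within the daylight-saving period (18 February – 4 November), so Ulur Standard Time is on daylight time, UTC+13:15.
12:45 Ulur Standard Time − 13h15m = 23:30 UTC (rolling into the previous day, 22 June 2029).
1 February 2029 is a Thursday, so the first Sunday is February 4.
1 September 2029 is a Saturday, so the first Sunday is September 2 and the third is September 16.
At the standard offset (UTC−06:30), 23:30 UTC − 6h30m = 17:00 Yalesk Province standard time.
Daylight saving runs 4 February – 16 September; the standard-time date in Yalesk Province, 22 June 2029, is inside that window, so Yalesk Province is at UTC−05:30.
23:30 UTC − 5h30m = 18:00 Yalesk Province.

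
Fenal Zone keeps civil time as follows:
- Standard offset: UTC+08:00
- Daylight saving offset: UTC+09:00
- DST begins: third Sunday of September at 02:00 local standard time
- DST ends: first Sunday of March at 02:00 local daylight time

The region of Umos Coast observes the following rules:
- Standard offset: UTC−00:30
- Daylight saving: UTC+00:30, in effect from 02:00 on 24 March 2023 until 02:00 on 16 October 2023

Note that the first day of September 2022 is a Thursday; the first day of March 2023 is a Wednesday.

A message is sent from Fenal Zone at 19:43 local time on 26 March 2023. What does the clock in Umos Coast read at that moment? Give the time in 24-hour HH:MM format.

12:13

1 September 2022 is a Thursday, so the first Sunday is September 4 and the third is September 18.
1 March 2023 is a Wednesday, so the first Sunday is March 5.
Daylight saving runs 18 September 2022 – 5 March 2023; 26 March 2023 is outside that window, so Fenal Zone is on standard time at UTC+08:00.
19:43 Fenal Zone − 8h = 11:43 UTC.
At the standard offset (UTC−00:30), 11:43 UTC − 0h30m = 11:13 Umos Coast standard time.
The standard-time date in Umos Coast, 26 March 2023, lies within the daylight-saving period (24 March – 16 October), so Umos Coast is on daylight time, UTC+00:30.
11:43 UTC + 0h30m = 12:13 Umos Coast.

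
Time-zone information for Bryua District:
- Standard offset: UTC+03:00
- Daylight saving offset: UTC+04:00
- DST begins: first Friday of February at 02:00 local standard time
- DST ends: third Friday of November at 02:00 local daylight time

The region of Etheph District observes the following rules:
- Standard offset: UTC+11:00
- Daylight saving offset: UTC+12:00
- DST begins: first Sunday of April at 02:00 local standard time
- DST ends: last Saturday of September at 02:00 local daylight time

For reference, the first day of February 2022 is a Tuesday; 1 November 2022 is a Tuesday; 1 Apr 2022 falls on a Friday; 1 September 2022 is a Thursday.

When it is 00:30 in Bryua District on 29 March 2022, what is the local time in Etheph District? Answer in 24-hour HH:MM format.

07:30

1 February 2022 is a Tuesday, so the first Friday is February 4.
1 November 2022 is a Tuesday, so the first Friday is November 4 and the third is November 18.
29 March 2022 lies within the daylight-saving period (4 February – 18 November), so Bryua District is on daylight time, UTC+04:00.
00:30 Bryua District − 4h = 20:30 UTC (rolling into the previous day, 28 March 2022).
1 April 2022 is a Friday, so the first Sunday is April 3.
1 September 2022 is a Thursday, so Saturdays fall on 3, 10, 17, 24; the last is September 24.
At the standard offset (UTC+11:00), 20:30 UTC + 11h = 07:30 Etheph District standard time (rolling into the next day, 29 March 2022).
The standard-time date in Etheph District, 29 March 2022, does not fall between 3 April and 24 September, so daylight saving is not in effect and Etheph District is at UTC+11:00.
20:30 UTC + 11h = 07:30 Etheph District (rolling into the next day, 29 March 2022).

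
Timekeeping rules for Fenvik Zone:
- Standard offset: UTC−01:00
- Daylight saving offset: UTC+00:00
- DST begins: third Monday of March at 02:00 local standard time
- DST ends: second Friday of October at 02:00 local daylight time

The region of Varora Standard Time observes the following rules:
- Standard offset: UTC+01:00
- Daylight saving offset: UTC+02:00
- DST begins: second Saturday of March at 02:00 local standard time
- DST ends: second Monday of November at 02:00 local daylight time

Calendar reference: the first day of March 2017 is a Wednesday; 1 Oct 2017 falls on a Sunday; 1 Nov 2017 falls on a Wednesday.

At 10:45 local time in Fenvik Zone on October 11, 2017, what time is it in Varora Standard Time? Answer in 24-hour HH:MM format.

1 March 2017 is a Wednesday, so the first Monday is March 6 and the third is March 20.
1 October 2017 is a Sunday, so the first Friday is October 6 and the second is October 13.
October 11, 2017 lies within the daylight-saving period (20 March – 13 October), so Fenvik Zone is on daylight time, UTC+00:00.
10:45 Fenvik Zone − 0h = 10:45 UTC.
1 March 2017 is a Wednesday, so the first Saturday is March 4 and the second is March 11.
1 November 2017 is a Wednesday, so the first Monday is November 6 and the second is November 13.
At the standard offset (UTC+01:00), 10:45 UTC + 1h = 11:45 Varora Standard Time standard time.
The standard-time date in Varora Standard Time, October 11, 2017, falls between 11 March and 13 November, so daylight saving is in effect and Varora Standard Time is at UTC+02:00.
10:45 UTC + 2h = 12:45 Varora Standard Time.

12:45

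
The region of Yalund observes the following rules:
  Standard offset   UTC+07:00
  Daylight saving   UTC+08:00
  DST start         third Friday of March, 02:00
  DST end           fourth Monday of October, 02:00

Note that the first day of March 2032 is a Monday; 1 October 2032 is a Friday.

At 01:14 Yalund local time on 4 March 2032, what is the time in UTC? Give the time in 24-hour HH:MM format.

1 March 2032 is a Monday, so the first Friday is March 5 and the third is March 19.
1 October 2032 is a Friday, so the first Monday is October 4 and the fourth is October 25.
Daylight saving runs 19 March – 25 October; 4 March 2032 is outside that window, so Yalund is on standard time at UTC+07:00.
01:14 local − 7h = 18:14 UTC (rolling into the previous day, 3 March 2032).

18:14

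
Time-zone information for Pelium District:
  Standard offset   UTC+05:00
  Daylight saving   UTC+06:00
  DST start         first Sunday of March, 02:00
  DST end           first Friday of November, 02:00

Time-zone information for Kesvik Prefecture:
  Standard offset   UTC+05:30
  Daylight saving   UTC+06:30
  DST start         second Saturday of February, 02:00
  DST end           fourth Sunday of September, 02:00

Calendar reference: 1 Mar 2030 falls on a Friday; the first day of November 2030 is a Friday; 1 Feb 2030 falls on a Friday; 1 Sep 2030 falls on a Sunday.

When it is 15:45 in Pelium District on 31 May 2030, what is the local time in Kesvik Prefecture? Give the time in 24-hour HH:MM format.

1 March 2030 is a Friday, so the first Sunday is March 3.
1 November 2030 is a Friday, so the first Friday is November 1.
Daylight saving runs 3 March – 1 November; 31 May 2030 is inside that window, so Pelium District is at UTC+06:00.
15:45 Pelium District − 6h = 09:45 UTC.
1 February 2030 is a Friday, so the first Saturday is February 2 and the second is February 9.
1 September 2030 is a Sunday, so the first Sunday is September 1 and the fourth is September 22.
At the standard offset (UTC+05:30), 09:45 UTC + 5h30m = 15:15 Kesvik Prefecture standard time.
The standard-time date in Kesvik Prefecture, 31 May 2030, falls between 9 February and 22 September, so daylight saving is in effect and Kesvik Prefecture is at UTC+06:30.
09:45 UTC + 6h30m = 16:15 Kesvik Prefecture.

16:15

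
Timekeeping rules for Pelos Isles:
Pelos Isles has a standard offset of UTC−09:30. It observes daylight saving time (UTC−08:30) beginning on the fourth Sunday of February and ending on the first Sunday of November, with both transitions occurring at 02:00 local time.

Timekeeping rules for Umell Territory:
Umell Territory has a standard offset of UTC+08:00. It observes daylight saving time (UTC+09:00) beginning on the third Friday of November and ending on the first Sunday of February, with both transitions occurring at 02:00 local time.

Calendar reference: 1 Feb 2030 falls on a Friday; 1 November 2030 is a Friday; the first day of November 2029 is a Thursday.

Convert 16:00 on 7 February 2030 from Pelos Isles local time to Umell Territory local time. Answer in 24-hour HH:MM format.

1 February 2030 is a Friday, so the first Sunday is February 3 and the fourth is February 24.
1 November 2030 is a Friday, so the first Sunday is November 3.
7 February 2030 does not fall between 24 February and 3 November, so daylight saving is not in effect and Pelos Isles is at UTC−09:30.
16:00 Pelos Isles + 9h30m = 01:30 UTC (rolling into the next day, 8 February 2030).
1 November 2029 is a Thursday, so the first Friday is November 2 and the third is November 16.
1 February 2030 is a Friday, so the first Sunday is February 3.
At the standard offset (UTC+08:00), 01:30 UTC + 8h = 09:30 Umell Territory standard time.
Daylight saving runs 16 November 2029 – 3 February 2030; the standard-time date in Umell Territory, 8 February 2030, is outside that window, so Umell Territory is on standard time at UTC+08:00.
01:30 UTC + 8h = 09:30 Umell Territory.

09:30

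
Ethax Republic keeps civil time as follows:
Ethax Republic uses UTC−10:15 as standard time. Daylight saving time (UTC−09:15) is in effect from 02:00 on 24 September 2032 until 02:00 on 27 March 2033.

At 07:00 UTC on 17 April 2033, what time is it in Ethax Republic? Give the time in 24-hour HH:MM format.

At the standard offset (UTC−10:15), 07:00 UTC − 10h15m = 20:45 Ethax Republic standard time (rolling into the previous day, 16 April 2033).
The standard-time date in Ethax Republic, 16 April 2033, does not fall between 24 September 2032 and 27 March 2033, so daylight saving is not in effect and Ethax Republic is at UTC−10:15.
07:00 UTC − 10h15m = 20:45 local (rolling into the previous day, 16 April 2033).

20:45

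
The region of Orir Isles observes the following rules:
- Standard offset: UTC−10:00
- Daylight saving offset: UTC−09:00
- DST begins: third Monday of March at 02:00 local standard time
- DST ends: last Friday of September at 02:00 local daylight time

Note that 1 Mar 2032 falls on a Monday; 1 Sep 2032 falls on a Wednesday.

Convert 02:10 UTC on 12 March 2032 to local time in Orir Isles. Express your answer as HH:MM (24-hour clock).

16:10

1 March 2032 is a Monday, so the first Monday is March 1 and the third is March 15.
1 September 2032 is a Wednesday, so Fridays fall on 3, 10, 17, 24; the last is September 24.
At the standard offset (UTC−10:00), 02:10 UTC − 10h = 16:10 Orir Isles standard time (rolling into the previous day, 11 March 2032).
The standard-time date in Orir Isles, 11 March 2032, does not fall between 15 March and 24 September, so daylight saving is not in effect and Orir Isles is at UTC−10:00.
02:10 UTC − 10h = 16:10 local (rolling into the previous day, 11 March 2032).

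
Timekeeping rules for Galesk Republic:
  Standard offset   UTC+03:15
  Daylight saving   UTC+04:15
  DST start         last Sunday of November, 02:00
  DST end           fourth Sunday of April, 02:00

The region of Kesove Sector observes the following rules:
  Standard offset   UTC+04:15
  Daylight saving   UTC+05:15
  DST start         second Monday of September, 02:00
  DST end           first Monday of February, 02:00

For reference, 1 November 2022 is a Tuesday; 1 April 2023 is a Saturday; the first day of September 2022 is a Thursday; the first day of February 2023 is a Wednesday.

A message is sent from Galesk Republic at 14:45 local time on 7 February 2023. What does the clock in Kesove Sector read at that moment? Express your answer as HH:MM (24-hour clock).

14:45

1 November 2022 is a Tuesday, so Sundays fall on 6, 13, 20, 27; the last is November 27.
1 April 2023 is a Saturday, so the first Sunday is April 2 and the fourth is April 23.
7 February 2023 lies within the daylight-saving period (27 November 2022 – 23 April 2023), so Galesk Republic is on daylight time, UTC+04:15.
14:45 Galesk Republic − 4h15m = 10:30 UTC.
1 September 2022 is a Thursday, so the first Monday is September 5 and the second is September 12.
1 February 2023 is a Wednesday, so the first Monday is February 6.
At the standard offset (UTC+04:15), 10:30 UTC + 4h15m = 14:45 Kesove Sector standard time.
Daylight saving runs 12 September 2022 – 6 February 2023; the standard-time date in Kesove Sector, 7 February 2023, is outside that window, so Kesove Sector is on standard time at UTC+04:15.
10:30 UTC + 4h15m = 14:45 Kesove Sector.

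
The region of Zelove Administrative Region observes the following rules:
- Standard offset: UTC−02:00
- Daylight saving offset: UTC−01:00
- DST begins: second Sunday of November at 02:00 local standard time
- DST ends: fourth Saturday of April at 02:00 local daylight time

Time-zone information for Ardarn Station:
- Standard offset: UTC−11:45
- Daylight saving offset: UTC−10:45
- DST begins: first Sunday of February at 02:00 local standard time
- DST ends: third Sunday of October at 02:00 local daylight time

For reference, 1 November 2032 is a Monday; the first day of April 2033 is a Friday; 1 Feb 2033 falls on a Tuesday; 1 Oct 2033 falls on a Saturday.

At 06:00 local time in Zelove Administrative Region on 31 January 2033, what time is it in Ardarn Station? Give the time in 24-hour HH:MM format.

1 November 2032 is a Monday, so the first Sunday is November 7 and the second is November 14.
1 April 2033 is a Friday, so the first Saturday is April 2 and the fourth is April 23.
31 January 2033 falls between 14 November 2032 and 23 April 2033, so daylight saving is in effect and Zelove Administrative Region is at UTC−01:00.
06:00 Zelove Administrative Region + 1h = 07:00 UTC.
1 February 2033 is a Tuesday, so the first Sunday is February 6.
1 October 2033 is a Saturday, so the first Sunday is October 2 and the third is October 16.
At the standard offset (UTC−11:45), 07:00 UTC − 11h45m = 19:15 Ardarn Station standard time (rolling into the previous day, 30 January 2033).
Daylight saving runs 6 February – 16 October; the standard-time date in Ardarn Station, 30 January 2033, is outside that window, so Ardarn Station is on standard time at UTC−11:45.
07:00 UTC − 11h45m = 19:15 Ardarn Station (rolling into the previous day, 30 January 2033).

19:15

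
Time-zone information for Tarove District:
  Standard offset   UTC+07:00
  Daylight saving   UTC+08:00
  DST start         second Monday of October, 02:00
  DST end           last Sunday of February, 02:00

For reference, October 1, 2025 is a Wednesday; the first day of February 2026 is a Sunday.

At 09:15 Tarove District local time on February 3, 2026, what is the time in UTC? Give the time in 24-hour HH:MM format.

01:15

1 October 2025 is a Wednesday, so the first Monday is October 6 and the second is October 13.
1 February 2026 is a Sunday, so Sundays fall on 1, 8, 15, 22; the last is February 22.
Daylight saving runs 13 October 2025 – 22 February 2026; February 3, 2026 is inside that window, so Tarove District is at UTC+08:00.
09:15 local − 8h = 01:15 UTC.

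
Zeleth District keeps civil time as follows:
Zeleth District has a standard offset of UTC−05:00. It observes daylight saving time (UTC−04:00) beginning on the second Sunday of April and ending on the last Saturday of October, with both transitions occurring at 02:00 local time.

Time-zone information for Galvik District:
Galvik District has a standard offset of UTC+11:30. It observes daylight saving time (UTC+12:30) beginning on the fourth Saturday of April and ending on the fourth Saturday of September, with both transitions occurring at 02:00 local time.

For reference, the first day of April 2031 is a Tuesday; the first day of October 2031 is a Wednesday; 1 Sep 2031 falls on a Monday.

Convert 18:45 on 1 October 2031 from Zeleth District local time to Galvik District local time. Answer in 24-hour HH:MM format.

1 April 2031 is a Tuesday, so the first Sunday is April 6 and the second is April 13.
1 October 2031 is a Wednesday, so Saturdays fall on 4, 11, 18, 25; the last is October 25.
1 October 2031 falls between 13 April and 25 October, so daylight saving is in effect and Zeleth District is at UTC−04:00.
18:45 Zeleth District + 4h = 22:45 UTC.
1 April 2031 is a Tuesday, so the first Saturday is April 5 and the fourth is April 26.
1 September 2031 is a Monday, so the first Saturday is September 6 and the fourth is September 27.
At the standard offset (UTC+11:30), 22:45 UTC + 11h30m = 10:15 Galvik District standard time (rolling into the next day, 2 October 2031).
Daylight saving runs 26 April – 27 September; the standard-time date in Galvik District, 2 October 2031, is outside that window, so Galvik District is on standard time at UTC+11:30.
22:45 UTC + 11h30m = 10:15 Galvik District (rolling into the next day, 2 October 2031).

10:15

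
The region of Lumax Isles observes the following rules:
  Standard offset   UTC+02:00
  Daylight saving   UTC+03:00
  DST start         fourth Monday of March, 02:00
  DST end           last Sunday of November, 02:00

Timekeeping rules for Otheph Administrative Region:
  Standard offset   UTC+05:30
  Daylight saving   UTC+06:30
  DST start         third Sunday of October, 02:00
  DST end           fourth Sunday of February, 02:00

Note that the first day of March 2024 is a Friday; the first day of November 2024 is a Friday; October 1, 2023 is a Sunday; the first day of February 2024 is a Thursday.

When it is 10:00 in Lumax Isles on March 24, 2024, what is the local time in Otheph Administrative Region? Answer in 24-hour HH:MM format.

1 March 2024 is a Friday, so the first Monday is March 4 and the fourth is March 25.
1 November 2024 is a Friday, so Sundays fall on 3, 10, 17, 24; the last is November 24.
Daylight saving runs 25 March – 24 November; March 24, 2024 is outside that window, so Lumax Isles is on standard time at UTC+02:00.
10:00 Lumax Isles − 2h = 08:00 UTC.
1 October 2023 is a Sunday, so the first Sunday is October 1 and the third is October 15.
1 February 2024 is a Thursday, so the first Sunday is February 4 and the fourth is February 25.
At the standard offset (UTC+05:30), 08:00 UTC + 5h30m = 13:30 Otheph Administrative Region standard time.
The standard-time date in Otheph Administrative Region, March 24, 2024, does not fall between 15 October 2023 and 25 February 2024, so daylight saving is not in effect and Otheph Administrative Region is at UTC+05:30.
08:00 UTC + 5h30m = 13:30 Otheph Administrative Region.

13:30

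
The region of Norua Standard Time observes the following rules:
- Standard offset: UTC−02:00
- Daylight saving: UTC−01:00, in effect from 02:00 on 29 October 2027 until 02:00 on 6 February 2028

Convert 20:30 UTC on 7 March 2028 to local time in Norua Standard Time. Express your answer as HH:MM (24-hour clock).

At the standard offset (UTC−02:00), 20:30 UTC − 2h = 18:30 Norua Standard Time standard time.
Daylight saving runs 29 October 2027 – 6 February 2028; the standard-time date in Norua Standard Time, 7 March 2028, is outside that window, so Norua Standard Time is on standard time at UTC−02:00.
20:30 UTC − 2h = 18:30 local.

18:30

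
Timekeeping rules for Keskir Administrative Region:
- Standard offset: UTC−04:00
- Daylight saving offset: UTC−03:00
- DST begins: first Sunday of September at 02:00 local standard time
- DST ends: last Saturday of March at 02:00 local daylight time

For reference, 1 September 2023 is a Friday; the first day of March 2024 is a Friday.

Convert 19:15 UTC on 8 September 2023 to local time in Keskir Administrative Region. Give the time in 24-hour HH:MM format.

1 September 2023 is a Friday, so the first Sunday is September 3.
1 March 2024 is a Friday, so Saturdays fall on 2, 9, 16, 23, 30; the last is March 30.
At the standard offset (UTC−04:00), 19:15 UTC − 4h = 15:15 Keskir Administrative Region standard time.
The standard-time date in Keskir Administrative Region, 8 September 2023, falls between 3 September 2023 and 30 March 2024, so daylight saving is in effect and Keskir Administrative Region is at UTC−03:00.
19:15 UTC − 3h = 16:15 local.

16:15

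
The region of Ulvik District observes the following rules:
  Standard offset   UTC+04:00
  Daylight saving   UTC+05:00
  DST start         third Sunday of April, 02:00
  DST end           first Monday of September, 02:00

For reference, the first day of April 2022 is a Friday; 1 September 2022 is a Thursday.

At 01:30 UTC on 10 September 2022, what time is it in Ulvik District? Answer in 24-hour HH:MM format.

05:30

1 April 2022 is a Friday, so the first Sunday is April 3 and the third is April 17.
1 September 2022 is a Thursday, so the first Monday is September 5.
At the standard offset (UTC+04:00), 01:30 UTC + 4h = 05:30 Ulvik District standard time.
The standard-time date in Ulvik District, 10 September 2022, does not fall between 17 April and 5 September, so daylight saving is not in effect and Ulvik District is at UTC+04:00.
01:30 UTC + 4h = 05:30 local.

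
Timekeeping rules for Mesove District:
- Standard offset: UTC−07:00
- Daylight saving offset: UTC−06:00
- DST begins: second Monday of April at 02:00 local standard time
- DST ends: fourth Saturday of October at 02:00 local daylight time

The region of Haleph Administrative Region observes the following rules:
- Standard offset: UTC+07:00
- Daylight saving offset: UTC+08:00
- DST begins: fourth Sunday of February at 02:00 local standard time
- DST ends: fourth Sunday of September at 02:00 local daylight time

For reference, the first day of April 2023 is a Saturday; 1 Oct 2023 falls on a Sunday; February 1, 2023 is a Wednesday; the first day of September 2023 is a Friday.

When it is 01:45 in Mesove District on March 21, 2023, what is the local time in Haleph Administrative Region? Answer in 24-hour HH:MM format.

16:45

1 April 2023 is a Saturday, so the first Monday is April 3 and the second is April 10.
1 October 2023 is a Sunday, so the first Saturday is October 7 and the fourth is October 28.
March 21, 2023 is outside the daylight-saving period (10 April – 28 October), so Mesove District is on standard time, UTC−07:00.
01:45 Mesove District + 7h = 08:45 UTC.
1 February 2023 is a Wednesday, so the first Sunday is February 5 and the fourth is February 26.
1 September 2023 is a Friday, so the first Sunday is September 3 and the fourth is September 24.
At the standard offset (UTC+07:00), 08:45 UTC + 7h = 15:45 Haleph Administrative Region standard time.
The standard-time date in Haleph Administrative Region, March 21, 2023, lies within the daylight-saving period (26 February – 24 September), so Haleph Administrative Region is on daylight time, UTC+08:00.
08:45 UTC + 8h = 16:45 Haleph Administrative Region.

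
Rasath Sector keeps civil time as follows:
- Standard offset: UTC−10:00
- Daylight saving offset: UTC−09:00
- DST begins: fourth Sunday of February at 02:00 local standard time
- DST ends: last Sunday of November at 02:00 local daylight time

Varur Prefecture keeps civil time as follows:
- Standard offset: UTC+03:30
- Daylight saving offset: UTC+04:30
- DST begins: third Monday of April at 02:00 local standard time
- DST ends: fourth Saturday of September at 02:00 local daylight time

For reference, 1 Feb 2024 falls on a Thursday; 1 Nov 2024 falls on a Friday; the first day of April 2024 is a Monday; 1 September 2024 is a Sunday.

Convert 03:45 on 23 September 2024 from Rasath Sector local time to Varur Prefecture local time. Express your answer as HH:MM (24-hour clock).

17:15

1 February 2024 is a Thursday, so the first Sunday is February 4 and the fourth is February 25.
1 November 2024 is a Friday, so Sundays fall on 3, 10, 17, 24; the last is November 24.
23 September 2024 lies within the daylight-saving period (25 February – 24 November), so Rasath Sector is on daylight time, UTC−09:00.
03:45 Rasath Sector + 9h = 12:45 UTC.
1 April 2024 is a Monday, so the first Monday is April 1 and the third is April 15.
1 September 2024 is a Sunday, so the first Saturday is September 7 and the fourth is September 28.
At the standard offset (UTC+03:30), 12:45 UTC + 3h30m = 16:15 Varur Prefecture standard time.
The standard-time date in Varur Prefecture, 23 September 2024, lies within the daylight-saving period (15 April – 28 September), so Varur Prefecture is on daylight time, UTC+04:30.
12:45 UTC + 4h30m = 17:15 Varur Prefecture.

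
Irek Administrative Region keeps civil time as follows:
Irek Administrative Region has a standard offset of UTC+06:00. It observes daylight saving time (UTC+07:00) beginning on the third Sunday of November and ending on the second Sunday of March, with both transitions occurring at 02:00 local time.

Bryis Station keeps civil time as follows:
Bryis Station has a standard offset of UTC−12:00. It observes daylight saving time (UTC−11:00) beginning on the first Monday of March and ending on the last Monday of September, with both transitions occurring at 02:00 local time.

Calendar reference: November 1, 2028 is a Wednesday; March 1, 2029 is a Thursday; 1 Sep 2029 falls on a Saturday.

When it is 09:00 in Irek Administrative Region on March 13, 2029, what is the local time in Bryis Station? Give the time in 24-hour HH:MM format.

16:00

1 November 2028 is a Wednesday, so the first Sunday is November 5 and the third is November 19.
1 March 2029 is a Thursday, so the first Sunday is March 4 and the second is March 11.
March 13, 2029 does not fall between 19 November 2028 and 11 March 2029, so daylight saving is not in effect and Irek Administrative Region is at UTC+06:00.
09:00 Irek Administrative Region − 6h = 03:00 UTC.
1 March 2029 is a Thursday, so the first Monday is March 5.
1 September 2029 is a Saturday, so Mondays fall on 3, 10, 17, 24; the last is September 24.
At the standard offset (UTC−12:00), 03:00 UTC − 12h = 15:00 Bryis Station standard time (rolling into the previous day, 12 March 2029).
Daylight saving runs 5 March – 24 September; the standard-time date in Bryis Station, March 12, 2029, is inside that window, so Bryis Station is at UTC−11:00.
03:00 UTC − 11h = 16:00 Bryis Station (rolling into the previous day, 12 March 2029).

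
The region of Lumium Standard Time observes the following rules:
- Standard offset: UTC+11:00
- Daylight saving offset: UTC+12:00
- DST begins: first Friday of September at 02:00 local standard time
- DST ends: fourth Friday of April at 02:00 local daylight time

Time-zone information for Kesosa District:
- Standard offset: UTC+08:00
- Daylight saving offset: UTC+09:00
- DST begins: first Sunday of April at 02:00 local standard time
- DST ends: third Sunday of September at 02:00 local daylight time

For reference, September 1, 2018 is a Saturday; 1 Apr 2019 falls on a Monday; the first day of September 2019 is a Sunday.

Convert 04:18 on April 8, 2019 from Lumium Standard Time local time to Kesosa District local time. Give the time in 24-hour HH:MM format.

01:18

1 September 2018 is a Saturday, so the first Friday is September 7.
1 April 2019 is a Monday, so the first Friday is April 5 and the fourth is April 26.
Daylight saving runs 7 September 2018 – 26 April 2019; April 8, 2019 is inside that window, so Lumium Standard Time is at UTC+12:00.
04:18 Lumium Standard Time − 12h = 16:18 UTC (rolling into the previous day, 7 April 2019).
1 April 2019 is a Monday, so the first Sunday is April 7.
1 September 2019 is a Sunday, so the first Sunday is September 1 and the third is September 15.
At the standard offset (UTC+08:00), 16:18 UTC + 8h = 00:18 Kesosa District standard time (rolling into the next day, 8 April 2019).
The standard-time date in Kesosa District, April 8, 2019, falls between 7 April and 15 September, so daylight saving is in effect and Kesosa District is at UTC+09:00.
16:18 UTC + 9h = 01:18 Kesosa District (rolling into the next day, 8 April 2019).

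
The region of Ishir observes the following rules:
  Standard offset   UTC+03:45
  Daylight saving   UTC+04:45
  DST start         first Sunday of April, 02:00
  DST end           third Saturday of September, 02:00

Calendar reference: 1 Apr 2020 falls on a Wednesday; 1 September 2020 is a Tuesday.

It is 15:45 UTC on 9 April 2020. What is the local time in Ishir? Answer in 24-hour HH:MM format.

1 April 2020 is a Wednesday, so the first Sunday is April 5.
1 September 2020 is a Tuesday, so the first Saturday is September 5 and the third is September 19.
At the standard offset (UTC+03:45), 15:45 UTC + 3h45m = 19:30 Ishir standard time.
Daylight saving runs 5 April – 19 September; the standard-time date in Ishir, 9 April 2020, is inside that window, so Ishir is at UTC+04:45.
15:45 UTC + 4h45m = 20:30 local.

20:30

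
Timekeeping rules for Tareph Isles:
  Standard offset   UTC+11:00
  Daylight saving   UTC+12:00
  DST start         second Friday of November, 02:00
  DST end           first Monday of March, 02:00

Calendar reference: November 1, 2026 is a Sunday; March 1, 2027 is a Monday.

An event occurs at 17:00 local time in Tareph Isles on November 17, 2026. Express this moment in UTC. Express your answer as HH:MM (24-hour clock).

05:00

1 November 2026 is a Sunday, so the first Friday is November 6 and the second is November 13.
1 March 2027 is a Monday, so the first Monday is March 1.
November 17, 2026 lies within the daylight-saving period (13 November 2026 – 1 March 2027), so Tareph Isles is on daylight time, UTC+12:00.
17:00 local − 12h = 05:00 UTC.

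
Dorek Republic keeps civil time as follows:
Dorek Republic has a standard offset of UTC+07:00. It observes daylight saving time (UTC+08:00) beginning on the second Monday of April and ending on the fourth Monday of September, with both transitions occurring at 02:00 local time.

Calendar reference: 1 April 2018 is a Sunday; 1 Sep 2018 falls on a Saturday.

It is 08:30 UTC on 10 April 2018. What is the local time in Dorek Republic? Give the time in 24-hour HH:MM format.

1 April 2018 is a Sunday, so the first Monday is April 2 and the second is April 9.
1 September 2018 is a Saturday, so the first Monday is September 3 and the fourth is September 24.
At the standard offset (UTC+07:00), 08:30 UTC + 7h = 15:30 Dorek Republic standard time.
The standard-time date in Dorek Republic, 10 April 2018, lies within the daylight-saving period (9 April – 24 September), so Dorek Republic is on daylight time, UTC+08:00.
08:30 UTC + 8h = 16:30 local.

16:30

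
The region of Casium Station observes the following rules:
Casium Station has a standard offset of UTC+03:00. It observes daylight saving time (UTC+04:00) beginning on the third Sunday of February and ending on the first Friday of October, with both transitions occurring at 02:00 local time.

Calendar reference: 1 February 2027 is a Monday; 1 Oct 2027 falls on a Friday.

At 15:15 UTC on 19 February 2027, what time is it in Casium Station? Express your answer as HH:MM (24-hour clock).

18:15

1 February 2027 is a Monday, so the first Sunday is February 7 and the third is February 21.
1 October 2027 is a Friday, so the first Friday is October 1.
At the standard offset (UTC+03:00), 15:15 UTC + 3h = 18:15 Casium Station standard time.
The standard-time date in Casium Station, 19 February 2027, is outside the daylight-saving period (21 February – 1 October), so Casium Station is on standard time, UTC+03:00.
15:15 UTC + 3h = 18:15 local.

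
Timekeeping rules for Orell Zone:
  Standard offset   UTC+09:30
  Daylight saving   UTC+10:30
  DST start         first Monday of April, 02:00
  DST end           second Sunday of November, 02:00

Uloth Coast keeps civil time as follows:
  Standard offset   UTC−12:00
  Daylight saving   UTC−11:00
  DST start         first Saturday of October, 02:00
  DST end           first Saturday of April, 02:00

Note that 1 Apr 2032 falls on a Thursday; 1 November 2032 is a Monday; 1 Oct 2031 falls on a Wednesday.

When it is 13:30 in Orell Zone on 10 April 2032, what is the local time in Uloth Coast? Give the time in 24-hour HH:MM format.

1 April 2032 is a Thursday, so the first Monday is April 5.
1 November 2032 is a Monday, so the first Sunday is November 7 and the second is November 14.
10 April 2032 falls between 5 April and 14 November, so daylight saving is in effect and Orell Zone is at UTC+10:30.
13:30 Orell Zone − 10h30m = 03:00 UTC.
1 October 2031 is a Wednesday, so the first Saturday is October 4.
1 April 2032 is a Thursday, so the first Saturday is April 3.
At the standard offset (UTC−12:00), 03:00 UTC − 12h = 15:00 Uloth Coast standard time (rolling into the previous day, 9 April 2032).
Daylight saving runs 4 October 2031 – 3 April 2032; the standard-time date in Uloth Coast, 9 April 2032, is outside that window, so Uloth Coast is on standard time at UTC−12:00.
03:00 UTC − 12h = 15:00 Uloth Coast (rolling into the previous day, 9 April 2032).

15:00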